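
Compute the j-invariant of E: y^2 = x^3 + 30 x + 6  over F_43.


Delta = -16(4 a^3 + 27 b^2) mod 43 = 12
-1728 * (4 a)^3 = -1728 * (4*30)^3 mod 43 = 27
j = 27 * 12^(-1) mod 43 = 13

j = 13 (mod 43)


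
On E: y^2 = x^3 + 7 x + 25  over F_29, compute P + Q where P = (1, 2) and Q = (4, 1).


P != Q, so use the chord formula.
s = (y2 - y1) / (x2 - x1) = (28) / (3) mod 29 = 19
x3 = s^2 - x1 - x2 mod 29 = 19^2 - 1 - 4 = 8
y3 = s (x1 - x3) - y1 mod 29 = 19 * (1 - 8) - 2 = 10

P + Q = (8, 10)


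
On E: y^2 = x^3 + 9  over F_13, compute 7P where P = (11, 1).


k = 7 = 111_2 (binary, LSB first: 111)
Double-and-add from P = (11, 1):
  bit 0 = 1: acc = O + (11, 1) = (11, 1)
  bit 1 = 1: acc = (11, 1) + (1, 7) = (5, 11)
  bit 2 = 1: acc = (5, 11) + (7, 1) = (0, 3)

7P = (0, 3)


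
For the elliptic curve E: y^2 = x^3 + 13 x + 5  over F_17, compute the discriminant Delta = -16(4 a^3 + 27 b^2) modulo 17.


4 a^3 + 27 b^2 = 4*13^3 + 27*5^2 = 8788 + 675 = 9463
Delta = -16 * (9463) = -151408
Delta mod 17 = 11

Delta = 11 (mod 17)


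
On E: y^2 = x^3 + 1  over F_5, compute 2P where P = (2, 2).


Doubling: s = (3 x1^2 + a) / (2 y1)
s = (3*2^2 + 0) / (2*2) mod 5 = 3
x3 = s^2 - 2 x1 mod 5 = 3^2 - 2*2 = 0
y3 = s (x1 - x3) - y1 mod 5 = 3 * (2 - 0) - 2 = 4

2P = (0, 4)


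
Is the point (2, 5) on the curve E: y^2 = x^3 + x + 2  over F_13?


Check whether y^2 = x^3 + 1 x + 2 (mod 13) for (x, y) = (2, 5).
LHS: y^2 = 5^2 mod 13 = 12
RHS: x^3 + 1 x + 2 = 2^3 + 1*2 + 2 mod 13 = 12
LHS = RHS

Yes, on the curve


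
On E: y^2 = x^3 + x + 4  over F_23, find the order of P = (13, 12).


Compute successive multiples of P until we hit O:
  1P = (13, 12)
  2P = (1, 12)
  3P = (9, 11)
  4P = (14, 5)
  5P = (22, 5)
  6P = (17, 9)
  7P = (18, 9)
  8P = (8, 8)
  ... (continuing to 29P)
  29P = O

ord(P) = 29


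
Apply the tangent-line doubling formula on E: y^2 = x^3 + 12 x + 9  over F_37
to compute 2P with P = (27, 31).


Doubling: s = (3 x1^2 + a) / (2 y1)
s = (3*27^2 + 12) / (2*31) mod 37 = 11
x3 = s^2 - 2 x1 mod 37 = 11^2 - 2*27 = 30
y3 = s (x1 - x3) - y1 mod 37 = 11 * (27 - 30) - 31 = 10

2P = (30, 10)


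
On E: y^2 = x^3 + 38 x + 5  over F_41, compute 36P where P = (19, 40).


k = 36 = 100100_2 (binary, LSB first: 001001)
Double-and-add from P = (19, 40):
  bit 0 = 0: acc unchanged = O
  bit 1 = 0: acc unchanged = O
  bit 2 = 1: acc = O + (27, 3) = (27, 3)
  bit 3 = 0: acc unchanged = (27, 3)
  bit 4 = 0: acc unchanged = (27, 3)
  bit 5 = 1: acc = (27, 3) + (7, 32) = (9, 16)

36P = (9, 16)


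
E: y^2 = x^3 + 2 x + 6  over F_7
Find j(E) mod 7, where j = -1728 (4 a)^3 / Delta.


Delta = -16(4 a^3 + 27 b^2) mod 7 = 1
-1728 * (4 a)^3 = -1728 * (4*2)^3 mod 7 = 1
j = 1 * 1^(-1) mod 7 = 1

j = 1 (mod 7)


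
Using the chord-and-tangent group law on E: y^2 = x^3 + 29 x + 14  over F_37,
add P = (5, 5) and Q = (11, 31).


P != Q, so use the chord formula.
s = (y2 - y1) / (x2 - x1) = (26) / (6) mod 37 = 29
x3 = s^2 - x1 - x2 mod 37 = 29^2 - 5 - 11 = 11
y3 = s (x1 - x3) - y1 mod 37 = 29 * (5 - 11) - 5 = 6

P + Q = (11, 6)


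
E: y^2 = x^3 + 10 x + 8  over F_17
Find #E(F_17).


For each x in F_17, count y with y^2 = x^3 + 10 x + 8 mod 17:
  x = 0: RHS = 8, y in [5, 12]  -> 2 point(s)
  x = 1: RHS = 2, y in [6, 11]  -> 2 point(s)
  x = 2: RHS = 2, y in [6, 11]  -> 2 point(s)
  x = 5: RHS = 13, y in [8, 9]  -> 2 point(s)
  x = 7: RHS = 13, y in [8, 9]  -> 2 point(s)
  x = 11: RHS = 4, y in [2, 15]  -> 2 point(s)
  x = 14: RHS = 2, y in [6, 11]  -> 2 point(s)
Affine points: 14. Add the point at infinity: total = 15.

#E(F_17) = 15


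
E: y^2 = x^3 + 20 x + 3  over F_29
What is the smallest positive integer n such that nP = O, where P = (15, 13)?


Compute successive multiples of P until we hit O:
  1P = (15, 13)
  2P = (12, 17)
  3P = (7, 15)
  4P = (27, 19)
  5P = (9, 19)
  6P = (6, 7)
  7P = (2, 15)
  8P = (17, 23)
  ... (continuing to 29P)
  29P = O

ord(P) = 29


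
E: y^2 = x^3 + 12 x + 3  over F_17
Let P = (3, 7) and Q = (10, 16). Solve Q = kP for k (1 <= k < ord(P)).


Enumerate multiples of P until we hit Q = (10, 16):
  1P = (3, 7)
  2P = (10, 16)
Match found at i = 2.

k = 2


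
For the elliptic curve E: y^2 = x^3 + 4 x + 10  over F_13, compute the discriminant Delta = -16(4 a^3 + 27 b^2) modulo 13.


4 a^3 + 27 b^2 = 4*4^3 + 27*10^2 = 256 + 2700 = 2956
Delta = -16 * (2956) = -47296
Delta mod 13 = 11

Delta = 11 (mod 13)


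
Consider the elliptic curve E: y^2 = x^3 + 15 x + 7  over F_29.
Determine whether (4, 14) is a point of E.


Check whether y^2 = x^3 + 15 x + 7 (mod 29) for (x, y) = (4, 14).
LHS: y^2 = 14^2 mod 29 = 22
RHS: x^3 + 15 x + 7 = 4^3 + 15*4 + 7 mod 29 = 15
LHS != RHS

No, not on the curve


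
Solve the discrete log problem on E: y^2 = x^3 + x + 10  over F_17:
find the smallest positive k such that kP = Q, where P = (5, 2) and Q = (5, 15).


Enumerate multiples of P until we hit Q = (5, 15):
  1P = (5, 2)
  2P = (11, 3)
  3P = (10, 0)
  4P = (11, 14)
  5P = (5, 15)
Match found at i = 5.

k = 5


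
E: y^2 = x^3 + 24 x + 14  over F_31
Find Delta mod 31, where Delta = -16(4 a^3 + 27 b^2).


4 a^3 + 27 b^2 = 4*24^3 + 27*14^2 = 55296 + 5292 = 60588
Delta = -16 * (60588) = -969408
Delta mod 31 = 24

Delta = 24 (mod 31)


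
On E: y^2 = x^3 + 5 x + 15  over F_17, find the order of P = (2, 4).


Compute successive multiples of P until we hit O:
  1P = (2, 4)
  2P = (13, 13)
  3P = (0, 10)
  4P = (7, 11)
  5P = (12, 16)
  6P = (16, 3)
  7P = (1, 2)
  8P = (1, 15)
  ... (continuing to 15P)
  15P = O

ord(P) = 15


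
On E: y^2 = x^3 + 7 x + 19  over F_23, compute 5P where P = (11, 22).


k = 5 = 101_2 (binary, LSB first: 101)
Double-and-add from P = (11, 22):
  bit 0 = 1: acc = O + (11, 22) = (11, 22)
  bit 1 = 0: acc unchanged = (11, 22)
  bit 2 = 1: acc = (11, 22) + (9, 12) = (5, 8)

5P = (5, 8)


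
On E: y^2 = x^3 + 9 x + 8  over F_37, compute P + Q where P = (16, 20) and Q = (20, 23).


P != Q, so use the chord formula.
s = (y2 - y1) / (x2 - x1) = (3) / (4) mod 37 = 10
x3 = s^2 - x1 - x2 mod 37 = 10^2 - 16 - 20 = 27
y3 = s (x1 - x3) - y1 mod 37 = 10 * (16 - 27) - 20 = 18

P + Q = (27, 18)


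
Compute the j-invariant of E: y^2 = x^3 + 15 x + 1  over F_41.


Delta = -16(4 a^3 + 27 b^2) mod 41 = 7
-1728 * (4 a)^3 = -1728 * (4*15)^3 mod 41 = 10
j = 10 * 7^(-1) mod 41 = 19

j = 19 (mod 41)


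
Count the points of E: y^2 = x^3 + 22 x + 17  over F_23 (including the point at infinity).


For each x in F_23, count y with y^2 = x^3 + 22 x + 17 mod 23:
  x = 2: RHS = 0, y in [0]  -> 1 point(s)
  x = 3: RHS = 18, y in [8, 15]  -> 2 point(s)
  x = 4: RHS = 8, y in [10, 13]  -> 2 point(s)
  x = 7: RHS = 8, y in [10, 13]  -> 2 point(s)
  x = 9: RHS = 1, y in [1, 22]  -> 2 point(s)
  x = 10: RHS = 18, y in [8, 15]  -> 2 point(s)
  x = 11: RHS = 3, y in [7, 16]  -> 2 point(s)
  x = 12: RHS = 8, y in [10, 13]  -> 2 point(s)
  x = 13: RHS = 16, y in [4, 19]  -> 2 point(s)
  x = 16: RHS = 3, y in [7, 16]  -> 2 point(s)
  x = 18: RHS = 12, y in [9, 14]  -> 2 point(s)
  x = 19: RHS = 3, y in [7, 16]  -> 2 point(s)
  x = 20: RHS = 16, y in [4, 19]  -> 2 point(s)
Affine points: 25. Add the point at infinity: total = 26.

#E(F_23) = 26


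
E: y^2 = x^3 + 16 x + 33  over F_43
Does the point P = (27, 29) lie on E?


Check whether y^2 = x^3 + 16 x + 33 (mod 43) for (x, y) = (27, 29).
LHS: y^2 = 29^2 mod 43 = 24
RHS: x^3 + 16 x + 33 = 27^3 + 16*27 + 33 mod 43 = 24
LHS = RHS

Yes, on the curve


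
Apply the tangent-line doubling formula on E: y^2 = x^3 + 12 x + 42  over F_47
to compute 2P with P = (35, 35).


Doubling: s = (3 x1^2 + a) / (2 y1)
s = (3*35^2 + 12) / (2*35) mod 47 = 5
x3 = s^2 - 2 x1 mod 47 = 5^2 - 2*35 = 2
y3 = s (x1 - x3) - y1 mod 47 = 5 * (35 - 2) - 35 = 36

2P = (2, 36)


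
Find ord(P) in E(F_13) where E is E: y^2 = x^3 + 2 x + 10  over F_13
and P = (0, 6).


Compute successive multiples of P until we hit O:
  1P = (0, 6)
  2P = (4, 2)
  3P = (10, 4)
  4P = (2, 10)
  5P = (2, 3)
  6P = (10, 9)
  7P = (4, 11)
  8P = (0, 7)
  ... (continuing to 9P)
  9P = O

ord(P) = 9


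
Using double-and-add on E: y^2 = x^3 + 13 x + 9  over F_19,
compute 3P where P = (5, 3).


k = 3 = 11_2 (binary, LSB first: 11)
Double-and-add from P = (5, 3):
  bit 0 = 1: acc = O + (5, 3) = (5, 3)
  bit 1 = 1: acc = (5, 3) + (13, 0) = (5, 16)

3P = (5, 16)


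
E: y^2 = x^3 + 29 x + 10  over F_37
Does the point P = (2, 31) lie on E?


Check whether y^2 = x^3 + 29 x + 10 (mod 37) for (x, y) = (2, 31).
LHS: y^2 = 31^2 mod 37 = 36
RHS: x^3 + 29 x + 10 = 2^3 + 29*2 + 10 mod 37 = 2
LHS != RHS

No, not on the curve


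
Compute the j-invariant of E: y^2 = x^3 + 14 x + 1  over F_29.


Delta = -16(4 a^3 + 27 b^2) mod 29 = 11
-1728 * (4 a)^3 = -1728 * (4*14)^3 mod 29 = 20
j = 20 * 11^(-1) mod 29 = 15

j = 15 (mod 29)


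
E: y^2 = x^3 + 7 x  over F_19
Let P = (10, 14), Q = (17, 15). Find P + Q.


P != Q, so use the chord formula.
s = (y2 - y1) / (x2 - x1) = (1) / (7) mod 19 = 11
x3 = s^2 - x1 - x2 mod 19 = 11^2 - 10 - 17 = 18
y3 = s (x1 - x3) - y1 mod 19 = 11 * (10 - 18) - 14 = 12

P + Q = (18, 12)


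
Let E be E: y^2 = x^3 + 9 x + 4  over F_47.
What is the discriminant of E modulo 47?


4 a^3 + 27 b^2 = 4*9^3 + 27*4^2 = 2916 + 432 = 3348
Delta = -16 * (3348) = -53568
Delta mod 47 = 12

Delta = 12 (mod 47)


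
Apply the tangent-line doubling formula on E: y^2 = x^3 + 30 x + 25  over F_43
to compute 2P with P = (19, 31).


Doubling: s = (3 x1^2 + a) / (2 y1)
s = (3*19^2 + 30) / (2*31) mod 43 = 2
x3 = s^2 - 2 x1 mod 43 = 2^2 - 2*19 = 9
y3 = s (x1 - x3) - y1 mod 43 = 2 * (19 - 9) - 31 = 32

2P = (9, 32)


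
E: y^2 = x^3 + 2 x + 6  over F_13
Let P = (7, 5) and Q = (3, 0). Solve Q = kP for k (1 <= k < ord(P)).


Enumerate multiples of P until we hit Q = (3, 0):
  1P = (7, 5)
  2P = (3, 0)
Match found at i = 2.

k = 2


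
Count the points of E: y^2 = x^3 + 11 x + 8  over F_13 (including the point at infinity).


For each x in F_13, count y with y^2 = x^3 + 11 x + 8 mod 13:
  x = 2: RHS = 12, y in [5, 8]  -> 2 point(s)
  x = 3: RHS = 3, y in [4, 9]  -> 2 point(s)
  x = 4: RHS = 12, y in [5, 8]  -> 2 point(s)
  x = 6: RHS = 4, y in [2, 11]  -> 2 point(s)
  x = 7: RHS = 12, y in [5, 8]  -> 2 point(s)
  x = 8: RHS = 10, y in [6, 7]  -> 2 point(s)
  x = 9: RHS = 4, y in [2, 11]  -> 2 point(s)
  x = 10: RHS = 0, y in [0]  -> 1 point(s)
  x = 11: RHS = 4, y in [2, 11]  -> 2 point(s)
  x = 12: RHS = 9, y in [3, 10]  -> 2 point(s)
Affine points: 19. Add the point at infinity: total = 20.

#E(F_13) = 20


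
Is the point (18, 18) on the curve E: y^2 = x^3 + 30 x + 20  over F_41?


Check whether y^2 = x^3 + 30 x + 20 (mod 41) for (x, y) = (18, 18).
LHS: y^2 = 18^2 mod 41 = 37
RHS: x^3 + 30 x + 20 = 18^3 + 30*18 + 20 mod 41 = 37
LHS = RHS

Yes, on the curve


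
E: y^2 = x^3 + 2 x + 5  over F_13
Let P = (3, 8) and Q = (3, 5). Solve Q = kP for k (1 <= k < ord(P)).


Enumerate multiples of P until we hit Q = (3, 5):
  1P = (3, 8)
  2P = (8, 0)
  3P = (3, 5)
Match found at i = 3.

k = 3


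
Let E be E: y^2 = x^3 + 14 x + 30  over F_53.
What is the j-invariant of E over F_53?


Delta = -16(4 a^3 + 27 b^2) mod 53 = 34
-1728 * (4 a)^3 = -1728 * (4*14)^3 mod 53 = 37
j = 37 * 34^(-1) mod 53 = 12

j = 12 (mod 53)


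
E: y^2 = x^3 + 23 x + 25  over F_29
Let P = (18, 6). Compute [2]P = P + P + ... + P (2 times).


k = 2 = 10_2 (binary, LSB first: 01)
Double-and-add from P = (18, 6):
  bit 0 = 0: acc unchanged = O
  bit 1 = 1: acc = O + (28, 1) = (28, 1)

2P = (28, 1)


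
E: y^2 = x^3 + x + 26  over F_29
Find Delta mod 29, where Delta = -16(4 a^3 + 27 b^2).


4 a^3 + 27 b^2 = 4*1^3 + 27*26^2 = 4 + 18252 = 18256
Delta = -16 * (18256) = -292096
Delta mod 29 = 21

Delta = 21 (mod 29)


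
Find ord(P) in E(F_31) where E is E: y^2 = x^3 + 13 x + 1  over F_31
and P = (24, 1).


Compute successive multiples of P until we hit O:
  1P = (24, 1)
  2P = (28, 20)
  3P = (19, 15)
  4P = (7, 1)
  5P = (0, 30)
  6P = (21, 7)
  7P = (21, 24)
  8P = (0, 1)
  ... (continuing to 13P)
  13P = O

ord(P) = 13


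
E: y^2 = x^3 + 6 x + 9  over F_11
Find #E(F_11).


For each x in F_11, count y with y^2 = x^3 + 6 x + 9 mod 11:
  x = 0: RHS = 9, y in [3, 8]  -> 2 point(s)
  x = 1: RHS = 5, y in [4, 7]  -> 2 point(s)
  x = 4: RHS = 9, y in [3, 8]  -> 2 point(s)
  x = 7: RHS = 9, y in [3, 8]  -> 2 point(s)
  x = 9: RHS = 0, y in [0]  -> 1 point(s)
Affine points: 9. Add the point at infinity: total = 10.

#E(F_11) = 10


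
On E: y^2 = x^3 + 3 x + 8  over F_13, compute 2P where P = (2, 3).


Doubling: s = (3 x1^2 + a) / (2 y1)
s = (3*2^2 + 3) / (2*3) mod 13 = 9
x3 = s^2 - 2 x1 mod 13 = 9^2 - 2*2 = 12
y3 = s (x1 - x3) - y1 mod 13 = 9 * (2 - 12) - 3 = 11

2P = (12, 11)


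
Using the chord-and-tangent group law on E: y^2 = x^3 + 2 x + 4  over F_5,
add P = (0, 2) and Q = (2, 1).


P != Q, so use the chord formula.
s = (y2 - y1) / (x2 - x1) = (4) / (2) mod 5 = 2
x3 = s^2 - x1 - x2 mod 5 = 2^2 - 0 - 2 = 2
y3 = s (x1 - x3) - y1 mod 5 = 2 * (0 - 2) - 2 = 4

P + Q = (2, 4)


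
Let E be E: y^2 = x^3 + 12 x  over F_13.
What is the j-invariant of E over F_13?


Delta = -16(4 a^3 + 27 b^2) mod 13 = 12
-1728 * (4 a)^3 = -1728 * (4*12)^3 mod 13 = 1
j = 1 * 12^(-1) mod 13 = 12

j = 12 (mod 13)


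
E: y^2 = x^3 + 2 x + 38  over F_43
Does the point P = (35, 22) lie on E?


Check whether y^2 = x^3 + 2 x + 38 (mod 43) for (x, y) = (35, 22).
LHS: y^2 = 22^2 mod 43 = 11
RHS: x^3 + 2 x + 38 = 35^3 + 2*35 + 38 mod 43 = 26
LHS != RHS

No, not on the curve


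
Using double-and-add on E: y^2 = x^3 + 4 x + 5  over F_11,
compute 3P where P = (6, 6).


k = 3 = 11_2 (binary, LSB first: 11)
Double-and-add from P = (6, 6):
  bit 0 = 1: acc = O + (6, 6) = (6, 6)
  bit 1 = 1: acc = (6, 6) + (3, 0) = (6, 5)

3P = (6, 5)


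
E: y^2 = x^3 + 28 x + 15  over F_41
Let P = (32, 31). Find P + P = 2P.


Doubling: s = (3 x1^2 + a) / (2 y1)
s = (3*32^2 + 28) / (2*31) mod 41 = 9
x3 = s^2 - 2 x1 mod 41 = 9^2 - 2*32 = 17
y3 = s (x1 - x3) - y1 mod 41 = 9 * (32 - 17) - 31 = 22

2P = (17, 22)


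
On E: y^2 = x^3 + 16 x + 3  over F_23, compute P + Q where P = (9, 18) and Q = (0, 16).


P != Q, so use the chord formula.
s = (y2 - y1) / (x2 - x1) = (21) / (14) mod 23 = 13
x3 = s^2 - x1 - x2 mod 23 = 13^2 - 9 - 0 = 22
y3 = s (x1 - x3) - y1 mod 23 = 13 * (9 - 22) - 18 = 20

P + Q = (22, 20)


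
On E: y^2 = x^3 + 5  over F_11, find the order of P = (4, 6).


Compute successive multiples of P until we hit O:
  1P = (4, 6)
  2P = (8, 0)
  3P = (4, 5)
  4P = O

ord(P) = 4


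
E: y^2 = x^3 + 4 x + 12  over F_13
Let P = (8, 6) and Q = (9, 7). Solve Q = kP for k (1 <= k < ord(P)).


Enumerate multiples of P until we hit Q = (9, 7):
  1P = (8, 6)
  2P = (11, 10)
  3P = (3, 5)
  4P = (1, 11)
  5P = (0, 5)
  6P = (4, 1)
  7P = (5, 1)
  8P = (10, 8)
  9P = (9, 6)
  10P = (9, 7)
Match found at i = 10.

k = 10


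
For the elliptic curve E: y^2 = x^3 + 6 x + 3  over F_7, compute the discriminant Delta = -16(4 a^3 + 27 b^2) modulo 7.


4 a^3 + 27 b^2 = 4*6^3 + 27*3^2 = 864 + 243 = 1107
Delta = -16 * (1107) = -17712
Delta mod 7 = 5

Delta = 5 (mod 7)


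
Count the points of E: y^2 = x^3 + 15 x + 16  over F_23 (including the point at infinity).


For each x in F_23, count y with y^2 = x^3 + 15 x + 16 mod 23:
  x = 0: RHS = 16, y in [4, 19]  -> 2 point(s)
  x = 1: RHS = 9, y in [3, 20]  -> 2 point(s)
  x = 2: RHS = 8, y in [10, 13]  -> 2 point(s)
  x = 4: RHS = 2, y in [5, 18]  -> 2 point(s)
  x = 5: RHS = 9, y in [3, 20]  -> 2 point(s)
  x = 6: RHS = 0, y in [0]  -> 1 point(s)
  x = 7: RHS = 4, y in [2, 21]  -> 2 point(s)
  x = 8: RHS = 4, y in [2, 21]  -> 2 point(s)
  x = 9: RHS = 6, y in [11, 12]  -> 2 point(s)
  x = 10: RHS = 16, y in [4, 19]  -> 2 point(s)
  x = 13: RHS = 16, y in [4, 19]  -> 2 point(s)
  x = 14: RHS = 3, y in [7, 16]  -> 2 point(s)
  x = 17: RHS = 9, y in [3, 20]  -> 2 point(s)
  x = 18: RHS = 0, y in [0]  -> 1 point(s)
  x = 20: RHS = 13, y in [6, 17]  -> 2 point(s)
  x = 21: RHS = 1, y in [1, 22]  -> 2 point(s)
  x = 22: RHS = 0, y in [0]  -> 1 point(s)
Affine points: 31. Add the point at infinity: total = 32.

#E(F_23) = 32


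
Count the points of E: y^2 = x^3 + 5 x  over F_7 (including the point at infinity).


For each x in F_7, count y with y^2 = x^3 + 5 x + 0 mod 7:
  x = 0: RHS = 0, y in [0]  -> 1 point(s)
  x = 2: RHS = 4, y in [2, 5]  -> 2 point(s)
  x = 3: RHS = 0, y in [0]  -> 1 point(s)
  x = 4: RHS = 0, y in [0]  -> 1 point(s)
  x = 6: RHS = 1, y in [1, 6]  -> 2 point(s)
Affine points: 7. Add the point at infinity: total = 8.

#E(F_7) = 8


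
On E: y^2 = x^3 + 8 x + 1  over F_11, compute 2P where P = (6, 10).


Doubling: s = (3 x1^2 + a) / (2 y1)
s = (3*6^2 + 8) / (2*10) mod 11 = 8
x3 = s^2 - 2 x1 mod 11 = 8^2 - 2*6 = 8
y3 = s (x1 - x3) - y1 mod 11 = 8 * (6 - 8) - 10 = 7

2P = (8, 7)


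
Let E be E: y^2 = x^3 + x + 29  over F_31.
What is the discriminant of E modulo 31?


4 a^3 + 27 b^2 = 4*1^3 + 27*29^2 = 4 + 22707 = 22711
Delta = -16 * (22711) = -363376
Delta mod 31 = 6

Delta = 6 (mod 31)


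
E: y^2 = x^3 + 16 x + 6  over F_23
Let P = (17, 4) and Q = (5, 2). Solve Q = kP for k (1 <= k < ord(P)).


Enumerate multiples of P until we hit Q = (5, 2):
  1P = (17, 4)
  2P = (5, 21)
  3P = (7, 1)
  4P = (3, 14)
  5P = (19, 4)
  6P = (10, 19)
  7P = (2, 0)
  8P = (10, 4)
  9P = (19, 19)
  10P = (3, 9)
  11P = (7, 22)
  12P = (5, 2)
Match found at i = 12.

k = 12


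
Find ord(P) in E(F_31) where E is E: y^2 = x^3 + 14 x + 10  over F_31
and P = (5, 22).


Compute successive multiples of P until we hit O:
  1P = (5, 22)
  2P = (0, 17)
  3P = (27, 18)
  4P = (8, 18)
  5P = (6, 0)
  6P = (8, 13)
  7P = (27, 13)
  8P = (0, 14)
  ... (continuing to 10P)
  10P = O

ord(P) = 10


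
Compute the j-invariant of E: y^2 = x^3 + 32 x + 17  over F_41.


Delta = -16(4 a^3 + 27 b^2) mod 41 = 36
-1728 * (4 a)^3 = -1728 * (4*32)^3 mod 41 = 29
j = 29 * 36^(-1) mod 41 = 27

j = 27 (mod 41)


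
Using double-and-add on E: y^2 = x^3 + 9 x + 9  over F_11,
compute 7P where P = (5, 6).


k = 7 = 111_2 (binary, LSB first: 111)
Double-and-add from P = (5, 6):
  bit 0 = 1: acc = O + (5, 6) = (5, 6)
  bit 1 = 1: acc = (5, 6) + (6, 9) = (9, 4)
  bit 2 = 1: acc = (9, 4) + (0, 8) = (6, 2)

7P = (6, 2)


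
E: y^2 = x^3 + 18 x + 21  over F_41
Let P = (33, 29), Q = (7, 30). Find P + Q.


P != Q, so use the chord formula.
s = (y2 - y1) / (x2 - x1) = (1) / (15) mod 41 = 11
x3 = s^2 - x1 - x2 mod 41 = 11^2 - 33 - 7 = 40
y3 = s (x1 - x3) - y1 mod 41 = 11 * (33 - 40) - 29 = 17

P + Q = (40, 17)


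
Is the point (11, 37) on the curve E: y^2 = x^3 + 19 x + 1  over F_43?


Check whether y^2 = x^3 + 19 x + 1 (mod 43) for (x, y) = (11, 37).
LHS: y^2 = 37^2 mod 43 = 36
RHS: x^3 + 19 x + 1 = 11^3 + 19*11 + 1 mod 43 = 36
LHS = RHS

Yes, on the curve


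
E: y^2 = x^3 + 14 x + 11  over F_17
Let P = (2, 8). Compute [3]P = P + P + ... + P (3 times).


k = 3 = 11_2 (binary, LSB first: 11)
Double-and-add from P = (2, 8):
  bit 0 = 1: acc = O + (2, 8) = (2, 8)
  bit 1 = 1: acc = (2, 8) + (9, 4) = (15, 14)

3P = (15, 14)


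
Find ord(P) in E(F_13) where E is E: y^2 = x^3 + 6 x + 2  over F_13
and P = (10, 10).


Compute successive multiples of P until we hit O:
  1P = (10, 10)
  2P = (7, 6)
  3P = (5, 1)
  4P = (8, 4)
  5P = (4, 8)
  6P = (2, 10)
  7P = (1, 3)
  8P = (1, 10)
  ... (continuing to 15P)
  15P = O

ord(P) = 15


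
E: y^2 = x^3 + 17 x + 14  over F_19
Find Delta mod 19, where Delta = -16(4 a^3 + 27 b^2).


4 a^3 + 27 b^2 = 4*17^3 + 27*14^2 = 19652 + 5292 = 24944
Delta = -16 * (24944) = -399104
Delta mod 19 = 10

Delta = 10 (mod 19)


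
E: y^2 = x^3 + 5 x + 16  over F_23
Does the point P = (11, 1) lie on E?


Check whether y^2 = x^3 + 5 x + 16 (mod 23) for (x, y) = (11, 1).
LHS: y^2 = 1^2 mod 23 = 1
RHS: x^3 + 5 x + 16 = 11^3 + 5*11 + 16 mod 23 = 22
LHS != RHS

No, not on the curve


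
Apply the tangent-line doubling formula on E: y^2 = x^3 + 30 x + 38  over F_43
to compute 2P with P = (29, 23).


Doubling: s = (3 x1^2 + a) / (2 y1)
s = (3*29^2 + 30) / (2*23) mod 43 = 34
x3 = s^2 - 2 x1 mod 43 = 34^2 - 2*29 = 23
y3 = s (x1 - x3) - y1 mod 43 = 34 * (29 - 23) - 23 = 9

2P = (23, 9)


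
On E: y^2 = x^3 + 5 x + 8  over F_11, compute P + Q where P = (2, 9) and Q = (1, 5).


P != Q, so use the chord formula.
s = (y2 - y1) / (x2 - x1) = (7) / (10) mod 11 = 4
x3 = s^2 - x1 - x2 mod 11 = 4^2 - 2 - 1 = 2
y3 = s (x1 - x3) - y1 mod 11 = 4 * (2 - 2) - 9 = 2

P + Q = (2, 2)


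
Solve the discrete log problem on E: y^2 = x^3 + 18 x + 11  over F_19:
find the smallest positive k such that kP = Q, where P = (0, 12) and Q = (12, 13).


Enumerate multiples of P until we hit Q = (12, 13):
  1P = (0, 12)
  2P = (16, 14)
  3P = (14, 10)
  4P = (12, 6)
  5P = (12, 13)
Match found at i = 5.

k = 5


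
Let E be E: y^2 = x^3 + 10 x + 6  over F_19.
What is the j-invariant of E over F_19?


Delta = -16(4 a^3 + 27 b^2) mod 19 = 1
-1728 * (4 a)^3 = -1728 * (4*10)^3 mod 19 = 8
j = 8 * 1^(-1) mod 19 = 8

j = 8 (mod 19)


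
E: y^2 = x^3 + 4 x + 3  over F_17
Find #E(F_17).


For each x in F_17, count y with y^2 = x^3 + 4 x + 3 mod 17:
  x = 1: RHS = 8, y in [5, 12]  -> 2 point(s)
  x = 2: RHS = 2, y in [6, 11]  -> 2 point(s)
  x = 3: RHS = 8, y in [5, 12]  -> 2 point(s)
  x = 4: RHS = 15, y in [7, 10]  -> 2 point(s)
  x = 7: RHS = 0, y in [0]  -> 1 point(s)
  x = 11: RHS = 1, y in [1, 16]  -> 2 point(s)
  x = 13: RHS = 8, y in [5, 12]  -> 2 point(s)
  x = 14: RHS = 15, y in [7, 10]  -> 2 point(s)
  x = 15: RHS = 4, y in [2, 15]  -> 2 point(s)
  x = 16: RHS = 15, y in [7, 10]  -> 2 point(s)
Affine points: 19. Add the point at infinity: total = 20.

#E(F_17) = 20


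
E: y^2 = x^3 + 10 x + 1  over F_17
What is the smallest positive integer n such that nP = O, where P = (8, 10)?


Compute successive multiples of P until we hit O:
  1P = (8, 10)
  2P = (9, 2)
  3P = (13, 13)
  4P = (12, 8)
  5P = (10, 8)
  6P = (0, 16)
  7P = (0, 1)
  8P = (10, 9)
  ... (continuing to 13P)
  13P = O

ord(P) = 13


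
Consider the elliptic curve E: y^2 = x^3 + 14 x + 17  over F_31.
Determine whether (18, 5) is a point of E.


Check whether y^2 = x^3 + 14 x + 17 (mod 31) for (x, y) = (18, 5).
LHS: y^2 = 5^2 mod 31 = 25
RHS: x^3 + 14 x + 17 = 18^3 + 14*18 + 17 mod 31 = 25
LHS = RHS

Yes, on the curve


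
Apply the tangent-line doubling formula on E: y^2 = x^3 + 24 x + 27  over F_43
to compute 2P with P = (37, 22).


Doubling: s = (3 x1^2 + a) / (2 y1)
s = (3*37^2 + 24) / (2*22) mod 43 = 3
x3 = s^2 - 2 x1 mod 43 = 3^2 - 2*37 = 21
y3 = s (x1 - x3) - y1 mod 43 = 3 * (37 - 21) - 22 = 26

2P = (21, 26)


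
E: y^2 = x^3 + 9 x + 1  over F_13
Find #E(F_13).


For each x in F_13, count y with y^2 = x^3 + 9 x + 1 mod 13:
  x = 0: RHS = 1, y in [1, 12]  -> 2 point(s)
  x = 2: RHS = 1, y in [1, 12]  -> 2 point(s)
  x = 3: RHS = 3, y in [4, 9]  -> 2 point(s)
  x = 4: RHS = 10, y in [6, 7]  -> 2 point(s)
  x = 7: RHS = 4, y in [2, 11]  -> 2 point(s)
  x = 8: RHS = 0, y in [0]  -> 1 point(s)
  x = 10: RHS = 12, y in [5, 8]  -> 2 point(s)
  x = 11: RHS = 1, y in [1, 12]  -> 2 point(s)
  x = 12: RHS = 4, y in [2, 11]  -> 2 point(s)
Affine points: 17. Add the point at infinity: total = 18.

#E(F_13) = 18


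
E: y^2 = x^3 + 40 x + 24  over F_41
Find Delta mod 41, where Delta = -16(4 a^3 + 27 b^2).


4 a^3 + 27 b^2 = 4*40^3 + 27*24^2 = 256000 + 15552 = 271552
Delta = -16 * (271552) = -4344832
Delta mod 41 = 20

Delta = 20 (mod 41)


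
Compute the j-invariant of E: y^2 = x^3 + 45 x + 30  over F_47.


Delta = -16(4 a^3 + 27 b^2) mod 47 = 26
-1728 * (4 a)^3 = -1728 * (4*45)^3 mod 47 = 8
j = 8 * 26^(-1) mod 47 = 22

j = 22 (mod 47)


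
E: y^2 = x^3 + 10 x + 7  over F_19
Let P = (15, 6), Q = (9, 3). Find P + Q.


P != Q, so use the chord formula.
s = (y2 - y1) / (x2 - x1) = (16) / (13) mod 19 = 10
x3 = s^2 - x1 - x2 mod 19 = 10^2 - 15 - 9 = 0
y3 = s (x1 - x3) - y1 mod 19 = 10 * (15 - 0) - 6 = 11

P + Q = (0, 11)


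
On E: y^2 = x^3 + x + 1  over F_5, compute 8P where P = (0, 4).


k = 8 = 1000_2 (binary, LSB first: 0001)
Double-and-add from P = (0, 4):
  bit 0 = 0: acc unchanged = O
  bit 1 = 0: acc unchanged = O
  bit 2 = 0: acc unchanged = O
  bit 3 = 1: acc = O + (0, 1) = (0, 1)

8P = (0, 1)


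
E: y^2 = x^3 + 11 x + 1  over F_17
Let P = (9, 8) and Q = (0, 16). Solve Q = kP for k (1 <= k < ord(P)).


Enumerate multiples of P until we hit Q = (0, 16):
  1P = (9, 8)
  2P = (0, 1)
  3P = (0, 16)
Match found at i = 3.

k = 3


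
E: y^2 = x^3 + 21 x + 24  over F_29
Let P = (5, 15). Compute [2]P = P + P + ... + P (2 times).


k = 2 = 10_2 (binary, LSB first: 01)
Double-and-add from P = (5, 15):
  bit 0 = 0: acc unchanged = O
  bit 1 = 1: acc = O + (13, 0) = (13, 0)

2P = (13, 0)


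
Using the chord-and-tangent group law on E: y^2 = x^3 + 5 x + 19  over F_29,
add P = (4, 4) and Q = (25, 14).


P != Q, so use the chord formula.
s = (y2 - y1) / (x2 - x1) = (10) / (21) mod 29 = 6
x3 = s^2 - x1 - x2 mod 29 = 6^2 - 4 - 25 = 7
y3 = s (x1 - x3) - y1 mod 29 = 6 * (4 - 7) - 4 = 7

P + Q = (7, 7)


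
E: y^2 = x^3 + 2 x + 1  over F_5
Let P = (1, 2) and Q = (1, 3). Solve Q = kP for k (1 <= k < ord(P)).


Enumerate multiples of P until we hit Q = (1, 3):
  1P = (1, 2)
  2P = (3, 3)
  3P = (0, 1)
  4P = (0, 4)
  5P = (3, 2)
  6P = (1, 3)
Match found at i = 6.

k = 6


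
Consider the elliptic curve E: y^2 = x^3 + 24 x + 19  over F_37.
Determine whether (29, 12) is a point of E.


Check whether y^2 = x^3 + 24 x + 19 (mod 37) for (x, y) = (29, 12).
LHS: y^2 = 12^2 mod 37 = 33
RHS: x^3 + 24 x + 19 = 29^3 + 24*29 + 19 mod 37 = 18
LHS != RHS

No, not on the curve


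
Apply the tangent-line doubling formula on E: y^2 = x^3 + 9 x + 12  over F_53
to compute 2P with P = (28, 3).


Doubling: s = (3 x1^2 + a) / (2 y1)
s = (3*28^2 + 9) / (2*3) mod 53 = 49
x3 = s^2 - 2 x1 mod 53 = 49^2 - 2*28 = 13
y3 = s (x1 - x3) - y1 mod 53 = 49 * (28 - 13) - 3 = 43

2P = (13, 43)


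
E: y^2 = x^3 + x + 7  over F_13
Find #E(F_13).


For each x in F_13, count y with y^2 = x^3 + 1 x + 7 mod 13:
  x = 1: RHS = 9, y in [3, 10]  -> 2 point(s)
  x = 2: RHS = 4, y in [2, 11]  -> 2 point(s)
  x = 4: RHS = 10, y in [6, 7]  -> 2 point(s)
  x = 9: RHS = 4, y in [2, 11]  -> 2 point(s)
  x = 10: RHS = 3, y in [4, 9]  -> 2 point(s)
  x = 11: RHS = 10, y in [6, 7]  -> 2 point(s)
Affine points: 12. Add the point at infinity: total = 13.

#E(F_13) = 13


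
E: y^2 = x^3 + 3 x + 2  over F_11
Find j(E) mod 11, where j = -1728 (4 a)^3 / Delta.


Delta = -16(4 a^3 + 27 b^2) mod 11 = 9
-1728 * (4 a)^3 = -1728 * (4*3)^3 mod 11 = 10
j = 10 * 9^(-1) mod 11 = 6

j = 6 (mod 11)


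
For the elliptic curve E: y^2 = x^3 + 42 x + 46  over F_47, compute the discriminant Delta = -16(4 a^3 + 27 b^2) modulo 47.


4 a^3 + 27 b^2 = 4*42^3 + 27*46^2 = 296352 + 57132 = 353484
Delta = -16 * (353484) = -5655744
Delta mod 47 = 1

Delta = 1 (mod 47)


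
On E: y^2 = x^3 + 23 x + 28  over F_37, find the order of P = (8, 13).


Compute successive multiples of P until we hit O:
  1P = (8, 13)
  2P = (0, 19)
  3P = (18, 13)
  4P = (11, 24)
  5P = (15, 23)
  6P = (10, 0)
  7P = (15, 14)
  8P = (11, 13)
  ... (continuing to 12P)
  12P = O

ord(P) = 12


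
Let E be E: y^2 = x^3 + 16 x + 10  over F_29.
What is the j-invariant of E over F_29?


Delta = -16(4 a^3 + 27 b^2) mod 29 = 26
-1728 * (4 a)^3 = -1728 * (4*16)^3 mod 29 = 11
j = 11 * 26^(-1) mod 29 = 6

j = 6 (mod 29)


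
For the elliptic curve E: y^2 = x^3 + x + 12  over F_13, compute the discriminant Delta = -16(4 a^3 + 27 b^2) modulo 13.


4 a^3 + 27 b^2 = 4*1^3 + 27*12^2 = 4 + 3888 = 3892
Delta = -16 * (3892) = -62272
Delta mod 13 = 11

Delta = 11 (mod 13)


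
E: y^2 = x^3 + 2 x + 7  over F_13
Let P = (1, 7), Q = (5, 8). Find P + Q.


P != Q, so use the chord formula.
s = (y2 - y1) / (x2 - x1) = (1) / (4) mod 13 = 10
x3 = s^2 - x1 - x2 mod 13 = 10^2 - 1 - 5 = 3
y3 = s (x1 - x3) - y1 mod 13 = 10 * (1 - 3) - 7 = 12

P + Q = (3, 12)


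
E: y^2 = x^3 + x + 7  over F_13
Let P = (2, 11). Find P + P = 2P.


Doubling: s = (3 x1^2 + a) / (2 y1)
s = (3*2^2 + 1) / (2*11) mod 13 = 0
x3 = s^2 - 2 x1 mod 13 = 0^2 - 2*2 = 9
y3 = s (x1 - x3) - y1 mod 13 = 0 * (2 - 9) - 11 = 2

2P = (9, 2)


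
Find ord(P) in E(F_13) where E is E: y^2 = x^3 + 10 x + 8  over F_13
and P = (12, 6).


Compute successive multiples of P until we hit O:
  1P = (12, 6)
  2P = (2, 7)
  3P = (2, 6)
  4P = (12, 7)
  5P = O

ord(P) = 5


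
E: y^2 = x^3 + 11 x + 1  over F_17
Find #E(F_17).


For each x in F_17, count y with y^2 = x^3 + 11 x + 1 mod 17:
  x = 0: RHS = 1, y in [1, 16]  -> 2 point(s)
  x = 1: RHS = 13, y in [8, 9]  -> 2 point(s)
  x = 7: RHS = 13, y in [8, 9]  -> 2 point(s)
  x = 9: RHS = 13, y in [8, 9]  -> 2 point(s)
  x = 11: RHS = 8, y in [5, 12]  -> 2 point(s)
  x = 12: RHS = 8, y in [5, 12]  -> 2 point(s)
  x = 14: RHS = 9, y in [3, 14]  -> 2 point(s)
Affine points: 14. Add the point at infinity: total = 15.

#E(F_17) = 15


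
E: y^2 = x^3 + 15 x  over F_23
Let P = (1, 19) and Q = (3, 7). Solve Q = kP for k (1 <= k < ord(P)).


Enumerate multiples of P until we hit Q = (3, 7):
  1P = (1, 19)
  2P = (16, 9)
  3P = (9, 17)
  4P = (3, 16)
  5P = (4, 20)
  6P = (13, 0)
  7P = (4, 3)
  8P = (3, 7)
Match found at i = 8.

k = 8


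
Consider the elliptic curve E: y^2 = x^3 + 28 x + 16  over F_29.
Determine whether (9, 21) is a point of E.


Check whether y^2 = x^3 + 28 x + 16 (mod 29) for (x, y) = (9, 21).
LHS: y^2 = 21^2 mod 29 = 6
RHS: x^3 + 28 x + 16 = 9^3 + 28*9 + 16 mod 29 = 11
LHS != RHS

No, not on the curve


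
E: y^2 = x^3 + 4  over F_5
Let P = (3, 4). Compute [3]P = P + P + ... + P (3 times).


k = 3 = 11_2 (binary, LSB first: 11)
Double-and-add from P = (3, 4):
  bit 0 = 1: acc = O + (3, 4) = (3, 4)
  bit 1 = 1: acc = (3, 4) + (0, 3) = (1, 0)

3P = (1, 0)


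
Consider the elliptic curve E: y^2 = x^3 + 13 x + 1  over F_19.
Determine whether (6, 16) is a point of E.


Check whether y^2 = x^3 + 13 x + 1 (mod 19) for (x, y) = (6, 16).
LHS: y^2 = 16^2 mod 19 = 9
RHS: x^3 + 13 x + 1 = 6^3 + 13*6 + 1 mod 19 = 10
LHS != RHS

No, not on the curve


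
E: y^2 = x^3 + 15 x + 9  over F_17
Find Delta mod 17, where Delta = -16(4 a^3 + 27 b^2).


4 a^3 + 27 b^2 = 4*15^3 + 27*9^2 = 13500 + 2187 = 15687
Delta = -16 * (15687) = -250992
Delta mod 17 = 13

Delta = 13 (mod 17)


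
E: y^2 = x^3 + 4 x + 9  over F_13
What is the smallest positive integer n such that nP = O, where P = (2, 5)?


Compute successive multiples of P until we hit O:
  1P = (2, 5)
  2P = (10, 3)
  3P = (10, 10)
  4P = (2, 8)
  5P = O

ord(P) = 5


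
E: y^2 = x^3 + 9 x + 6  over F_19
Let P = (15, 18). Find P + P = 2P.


Doubling: s = (3 x1^2 + a) / (2 y1)
s = (3*15^2 + 9) / (2*18) mod 19 = 0
x3 = s^2 - 2 x1 mod 19 = 0^2 - 2*15 = 8
y3 = s (x1 - x3) - y1 mod 19 = 0 * (15 - 8) - 18 = 1

2P = (8, 1)


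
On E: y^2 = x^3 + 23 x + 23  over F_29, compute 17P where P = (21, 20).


k = 17 = 10001_2 (binary, LSB first: 10001)
Double-and-add from P = (21, 20):
  bit 0 = 1: acc = O + (21, 20) = (21, 20)
  bit 1 = 0: acc unchanged = (21, 20)
  bit 2 = 0: acc unchanged = (21, 20)
  bit 3 = 0: acc unchanged = (21, 20)
  bit 4 = 1: acc = (21, 20) + (28, 17) = (8, 20)

17P = (8, 20)


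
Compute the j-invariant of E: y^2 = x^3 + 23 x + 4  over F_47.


Delta = -16(4 a^3 + 27 b^2) mod 47 = 5
-1728 * (4 a)^3 = -1728 * (4*23)^3 mod 47 = 6
j = 6 * 5^(-1) mod 47 = 20

j = 20 (mod 47)


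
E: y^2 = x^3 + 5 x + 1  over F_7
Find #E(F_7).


For each x in F_7, count y with y^2 = x^3 + 5 x + 1 mod 7:
  x = 0: RHS = 1, y in [1, 6]  -> 2 point(s)
  x = 1: RHS = 0, y in [0]  -> 1 point(s)
  x = 3: RHS = 1, y in [1, 6]  -> 2 point(s)
  x = 4: RHS = 1, y in [1, 6]  -> 2 point(s)
  x = 5: RHS = 4, y in [2, 5]  -> 2 point(s)
  x = 6: RHS = 2, y in [3, 4]  -> 2 point(s)
Affine points: 11. Add the point at infinity: total = 12.

#E(F_7) = 12


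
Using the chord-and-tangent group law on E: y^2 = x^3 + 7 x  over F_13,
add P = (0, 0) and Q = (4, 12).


P != Q, so use the chord formula.
s = (y2 - y1) / (x2 - x1) = (12) / (4) mod 13 = 3
x3 = s^2 - x1 - x2 mod 13 = 3^2 - 0 - 4 = 5
y3 = s (x1 - x3) - y1 mod 13 = 3 * (0 - 5) - 0 = 11

P + Q = (5, 11)


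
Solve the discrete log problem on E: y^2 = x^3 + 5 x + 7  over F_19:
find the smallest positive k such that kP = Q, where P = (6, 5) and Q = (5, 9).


Enumerate multiples of P until we hit Q = (5, 9):
  1P = (6, 5)
  2P = (11, 5)
  3P = (2, 14)
  4P = (3, 12)
  5P = (7, 10)
  6P = (12, 3)
  7P = (18, 18)
  8P = (0, 11)
  9P = (14, 3)
  10P = (5, 9)
Match found at i = 10.

k = 10


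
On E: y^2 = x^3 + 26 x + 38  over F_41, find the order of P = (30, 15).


Compute successive multiples of P until we hit O:
  1P = (30, 15)
  2P = (27, 28)
  3P = (21, 28)
  4P = (26, 2)
  5P = (34, 13)
  6P = (8, 15)
  7P = (3, 26)
  8P = (31, 34)
  ... (continuing to 34P)
  34P = O

ord(P) = 34


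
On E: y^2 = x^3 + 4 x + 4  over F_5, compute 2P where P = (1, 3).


k = 2 = 10_2 (binary, LSB first: 01)
Double-and-add from P = (1, 3):
  bit 0 = 0: acc unchanged = O
  bit 1 = 1: acc = O + (2, 0) = (2, 0)

2P = (2, 0)


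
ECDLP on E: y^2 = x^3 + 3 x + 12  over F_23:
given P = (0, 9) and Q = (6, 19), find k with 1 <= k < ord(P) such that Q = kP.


Enumerate multiples of P until we hit Q = (6, 19):
  1P = (0, 9)
  2P = (16, 19)
  3P = (2, 7)
  4P = (22, 13)
  5P = (17, 13)
  6P = (9, 20)
  7P = (3, 18)
  8P = (6, 19)
Match found at i = 8.

k = 8


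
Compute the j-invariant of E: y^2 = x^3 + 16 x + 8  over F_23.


Delta = -16(4 a^3 + 27 b^2) mod 23 = 8
-1728 * (4 a)^3 = -1728 * (4*16)^3 mod 23 = 7
j = 7 * 8^(-1) mod 23 = 21

j = 21 (mod 23)


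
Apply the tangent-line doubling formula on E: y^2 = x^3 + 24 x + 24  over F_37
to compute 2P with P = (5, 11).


Doubling: s = (3 x1^2 + a) / (2 y1)
s = (3*5^2 + 24) / (2*11) mod 37 = 23
x3 = s^2 - 2 x1 mod 37 = 23^2 - 2*5 = 1
y3 = s (x1 - x3) - y1 mod 37 = 23 * (5 - 1) - 11 = 7

2P = (1, 7)


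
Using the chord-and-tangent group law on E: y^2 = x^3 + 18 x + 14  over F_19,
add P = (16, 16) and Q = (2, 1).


P != Q, so use the chord formula.
s = (y2 - y1) / (x2 - x1) = (4) / (5) mod 19 = 16
x3 = s^2 - x1 - x2 mod 19 = 16^2 - 16 - 2 = 10
y3 = s (x1 - x3) - y1 mod 19 = 16 * (16 - 10) - 16 = 4

P + Q = (10, 4)


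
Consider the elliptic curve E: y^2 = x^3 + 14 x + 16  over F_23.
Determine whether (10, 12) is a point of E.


Check whether y^2 = x^3 + 14 x + 16 (mod 23) for (x, y) = (10, 12).
LHS: y^2 = 12^2 mod 23 = 6
RHS: x^3 + 14 x + 16 = 10^3 + 14*10 + 16 mod 23 = 6
LHS = RHS

Yes, on the curve


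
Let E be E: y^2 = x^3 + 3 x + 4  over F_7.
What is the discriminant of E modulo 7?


4 a^3 + 27 b^2 = 4*3^3 + 27*4^2 = 108 + 432 = 540
Delta = -16 * (540) = -8640
Delta mod 7 = 5

Delta = 5 (mod 7)


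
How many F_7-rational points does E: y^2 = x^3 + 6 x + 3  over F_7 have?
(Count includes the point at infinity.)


For each x in F_7, count y with y^2 = x^3 + 6 x + 3 mod 7:
  x = 2: RHS = 2, y in [3, 4]  -> 2 point(s)
  x = 4: RHS = 0, y in [0]  -> 1 point(s)
  x = 5: RHS = 4, y in [2, 5]  -> 2 point(s)
Affine points: 5. Add the point at infinity: total = 6.

#E(F_7) = 6


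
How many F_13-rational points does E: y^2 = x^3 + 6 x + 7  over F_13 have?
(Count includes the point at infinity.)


For each x in F_13, count y with y^2 = x^3 + 6 x + 7 mod 13:
  x = 1: RHS = 1, y in [1, 12]  -> 2 point(s)
  x = 2: RHS = 1, y in [1, 12]  -> 2 point(s)
  x = 3: RHS = 0, y in [0]  -> 1 point(s)
  x = 4: RHS = 4, y in [2, 11]  -> 2 point(s)
  x = 6: RHS = 12, y in [5, 8]  -> 2 point(s)
  x = 9: RHS = 10, y in [6, 7]  -> 2 point(s)
  x = 10: RHS = 1, y in [1, 12]  -> 2 point(s)
  x = 11: RHS = 0, y in [0]  -> 1 point(s)
  x = 12: RHS = 0, y in [0]  -> 1 point(s)
Affine points: 15. Add the point at infinity: total = 16.

#E(F_13) = 16


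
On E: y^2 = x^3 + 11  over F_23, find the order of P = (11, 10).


Compute successive multiples of P until we hit O:
  1P = (11, 10)
  2P = (14, 8)
  3P = (1, 14)
  4P = (13, 0)
  5P = (1, 9)
  6P = (14, 15)
  7P = (11, 13)
  8P = O

ord(P) = 8


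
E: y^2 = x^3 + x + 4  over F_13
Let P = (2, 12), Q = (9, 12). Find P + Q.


P != Q, so use the chord formula.
s = (y2 - y1) / (x2 - x1) = (0) / (7) mod 13 = 0
x3 = s^2 - x1 - x2 mod 13 = 0^2 - 2 - 9 = 2
y3 = s (x1 - x3) - y1 mod 13 = 0 * (2 - 2) - 12 = 1

P + Q = (2, 1)


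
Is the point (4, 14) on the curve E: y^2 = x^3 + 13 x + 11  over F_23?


Check whether y^2 = x^3 + 13 x + 11 (mod 23) for (x, y) = (4, 14).
LHS: y^2 = 14^2 mod 23 = 12
RHS: x^3 + 13 x + 11 = 4^3 + 13*4 + 11 mod 23 = 12
LHS = RHS

Yes, on the curve


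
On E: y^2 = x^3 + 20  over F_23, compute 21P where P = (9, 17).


k = 21 = 10101_2 (binary, LSB first: 10101)
Double-and-add from P = (9, 17):
  bit 0 = 1: acc = O + (9, 17) = (9, 17)
  bit 1 = 0: acc unchanged = (9, 17)
  bit 2 = 1: acc = (9, 17) + (7, 8) = (10, 13)
  bit 3 = 0: acc unchanged = (10, 13)
  bit 4 = 1: acc = (10, 13) + (13, 20) = (8, 7)

21P = (8, 7)


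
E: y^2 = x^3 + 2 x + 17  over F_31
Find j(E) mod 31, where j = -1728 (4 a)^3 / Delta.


Delta = -16(4 a^3 + 27 b^2) mod 31 = 4
-1728 * (4 a)^3 = -1728 * (4*2)^3 mod 31 = 4
j = 4 * 4^(-1) mod 31 = 1

j = 1 (mod 31)


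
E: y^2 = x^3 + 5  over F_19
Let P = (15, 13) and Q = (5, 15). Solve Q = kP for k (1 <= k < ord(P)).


Enumerate multiples of P until we hit Q = (5, 15):
  1P = (15, 13)
  2P = (5, 4)
  3P = (0, 10)
  4P = (1, 5)
  5P = (1, 14)
  6P = (0, 9)
  7P = (5, 15)
Match found at i = 7.

k = 7


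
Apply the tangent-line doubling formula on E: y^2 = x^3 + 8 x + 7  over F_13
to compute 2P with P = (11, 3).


Doubling: s = (3 x1^2 + a) / (2 y1)
s = (3*11^2 + 8) / (2*3) mod 13 = 12
x3 = s^2 - 2 x1 mod 13 = 12^2 - 2*11 = 5
y3 = s (x1 - x3) - y1 mod 13 = 12 * (11 - 5) - 3 = 4

2P = (5, 4)


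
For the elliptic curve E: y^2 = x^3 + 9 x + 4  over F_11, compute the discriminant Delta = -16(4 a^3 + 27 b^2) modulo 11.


4 a^3 + 27 b^2 = 4*9^3 + 27*4^2 = 2916 + 432 = 3348
Delta = -16 * (3348) = -53568
Delta mod 11 = 2

Delta = 2 (mod 11)


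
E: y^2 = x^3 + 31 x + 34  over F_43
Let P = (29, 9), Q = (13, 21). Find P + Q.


P != Q, so use the chord formula.
s = (y2 - y1) / (x2 - x1) = (12) / (27) mod 43 = 10
x3 = s^2 - x1 - x2 mod 43 = 10^2 - 29 - 13 = 15
y3 = s (x1 - x3) - y1 mod 43 = 10 * (29 - 15) - 9 = 2

P + Q = (15, 2)


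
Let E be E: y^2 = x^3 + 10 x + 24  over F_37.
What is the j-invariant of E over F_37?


Delta = -16(4 a^3 + 27 b^2) mod 37 = 3
-1728 * (4 a)^3 = -1728 * (4*10)^3 mod 37 = 1
j = 1 * 3^(-1) mod 37 = 25

j = 25 (mod 37)


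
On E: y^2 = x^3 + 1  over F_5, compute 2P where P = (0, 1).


Doubling: s = (3 x1^2 + a) / (2 y1)
s = (3*0^2 + 0) / (2*1) mod 5 = 0
x3 = s^2 - 2 x1 mod 5 = 0^2 - 2*0 = 0
y3 = s (x1 - x3) - y1 mod 5 = 0 * (0 - 0) - 1 = 4

2P = (0, 4)


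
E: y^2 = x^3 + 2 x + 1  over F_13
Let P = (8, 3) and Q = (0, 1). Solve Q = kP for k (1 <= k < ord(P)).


Enumerate multiples of P until we hit Q = (0, 1):
  1P = (8, 3)
  2P = (1, 11)
  3P = (0, 12)
  4P = (2, 0)
  5P = (0, 1)
Match found at i = 5.

k = 5


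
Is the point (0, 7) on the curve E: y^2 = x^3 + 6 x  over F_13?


Check whether y^2 = x^3 + 6 x + 0 (mod 13) for (x, y) = (0, 7).
LHS: y^2 = 7^2 mod 13 = 10
RHS: x^3 + 6 x + 0 = 0^3 + 6*0 + 0 mod 13 = 0
LHS != RHS

No, not on the curve


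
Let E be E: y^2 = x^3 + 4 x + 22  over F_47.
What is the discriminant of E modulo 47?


4 a^3 + 27 b^2 = 4*4^3 + 27*22^2 = 256 + 13068 = 13324
Delta = -16 * (13324) = -213184
Delta mod 47 = 8

Delta = 8 (mod 47)


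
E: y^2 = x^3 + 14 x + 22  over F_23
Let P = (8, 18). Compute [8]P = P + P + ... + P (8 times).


k = 8 = 1000_2 (binary, LSB first: 0001)
Double-and-add from P = (8, 18):
  bit 0 = 0: acc unchanged = O
  bit 1 = 0: acc unchanged = O
  bit 2 = 0: acc unchanged = O
  bit 3 = 1: acc = O + (7, 16) = (7, 16)

8P = (7, 16)
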